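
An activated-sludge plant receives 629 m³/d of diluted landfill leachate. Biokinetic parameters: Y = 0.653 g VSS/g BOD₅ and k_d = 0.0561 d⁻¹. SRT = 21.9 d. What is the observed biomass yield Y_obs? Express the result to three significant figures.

Y_obs ≈ 0.293 g VSS/g BOD₅

Y_obs = Y / (1 + k_d θ_c) = 0.653 / (1 + 0.0561 × 21.9) = 0.653 / 2.229 = 0.2930.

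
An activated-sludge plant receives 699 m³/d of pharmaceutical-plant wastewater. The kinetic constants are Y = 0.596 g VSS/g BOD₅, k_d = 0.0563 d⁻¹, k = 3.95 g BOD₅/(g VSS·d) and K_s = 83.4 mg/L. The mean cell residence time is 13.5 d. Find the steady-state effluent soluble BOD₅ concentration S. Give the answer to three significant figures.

S ≈ 4.89 mg/L

From the Monod/SRT balance for a CMAS, S = K_s·(1+k_d θ_c)/[θ_c·(Y k − k_d) − 1] = 83.4 × (1 + 0.0563 × 13.5) / [13.5 × (0.596 × 3.95 − 0.0563) − 1] = 146.8 / 30.02 = 4.889 mg/L.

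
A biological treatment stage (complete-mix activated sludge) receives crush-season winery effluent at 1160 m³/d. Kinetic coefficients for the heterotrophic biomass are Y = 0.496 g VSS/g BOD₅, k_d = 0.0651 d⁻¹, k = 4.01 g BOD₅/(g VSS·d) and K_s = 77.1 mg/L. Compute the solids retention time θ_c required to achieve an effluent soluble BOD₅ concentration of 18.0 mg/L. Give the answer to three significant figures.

θ_c ≈ 3.21 d

At the target effluent, Y k S/(K_s+S) = 0.496×4.01×18.0/95.10 = 0.3765 d⁻¹.
1/θ_c = 0.3765 − 0.0651 = 0.3114 d⁻¹, so θ_c = 3.212 d.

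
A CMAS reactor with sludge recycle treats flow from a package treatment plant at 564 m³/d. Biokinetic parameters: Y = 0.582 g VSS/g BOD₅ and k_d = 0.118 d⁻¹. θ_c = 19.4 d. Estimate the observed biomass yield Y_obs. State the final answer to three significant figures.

Y_obs ≈ 0.177 g VSS/g BOD₅

Observed yield with endogenous decay: Y_obs = Y / (1 + k_d·θ_c) = 0.582 / (1 + 0.118 × 19.4) = 0.582 / 3.289 = 0.1769 g VSS/g BOD₅.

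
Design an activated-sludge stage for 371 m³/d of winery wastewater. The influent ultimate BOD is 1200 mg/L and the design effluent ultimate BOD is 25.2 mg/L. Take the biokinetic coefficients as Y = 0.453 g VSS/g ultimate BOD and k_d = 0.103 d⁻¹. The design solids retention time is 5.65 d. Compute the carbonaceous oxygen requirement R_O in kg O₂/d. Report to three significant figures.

R_O ≈ 259 kg O₂/d

Observed yield with endogenous decay: Y_obs = Y / (1 + k_d·θ_c) = 0.453 / (1 + 0.103 × 5.65) = 0.453 / 1.582 = 0.2864 g VSS/g ultimate BOD.
ΔS = 1200 − 25.2 = 1175 mg/L, so the substrate removal rate is 371 × 1175/1000 = 435.9 kg ultimate BOD/d.
Biomass synthesised: P_X = Y_obs × 435.9 = 124.8 kg VSS/d.
R_O = Q·ΔS − 1.42 P_X = 435.9 − 177.2 = 258.6 kg O₂/d.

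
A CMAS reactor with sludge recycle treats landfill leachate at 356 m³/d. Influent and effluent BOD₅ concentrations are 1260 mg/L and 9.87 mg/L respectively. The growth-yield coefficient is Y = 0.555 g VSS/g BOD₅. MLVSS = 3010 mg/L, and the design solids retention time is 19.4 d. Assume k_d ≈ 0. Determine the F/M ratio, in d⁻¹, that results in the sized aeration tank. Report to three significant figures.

F/M ≈ 0.0936 d⁻¹

Biomass mass balance (decay neglected): V·X = Y·Q·(S₀ − S)·θ_c, so V = 0.555 × 356 × (1260 − 9.87) × 19.4 / 3010 = 1592 m³.
F/M = Q·S₀ / (V·X) = 356 × 1260 / (1592 × 3010) = 0.09361 g BOD₅·(g VSS·d)⁻¹.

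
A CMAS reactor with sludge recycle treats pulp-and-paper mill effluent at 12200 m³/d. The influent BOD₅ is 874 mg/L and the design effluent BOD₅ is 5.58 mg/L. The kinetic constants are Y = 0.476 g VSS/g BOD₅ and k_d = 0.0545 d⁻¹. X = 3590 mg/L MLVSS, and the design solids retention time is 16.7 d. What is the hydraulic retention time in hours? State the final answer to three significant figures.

From the SRT design equation V = Y Q (S₀−S) θ_c / [X (1 + k_d θ_c)] = 0.476 × 12200 × (874 − 5.58) × 16.7 / [3590 × (1 + 0.0545 × 16.7)] = 8.42×10^7 / 6857 = 12281 m³.
Hydraulic retention time τ = V/Q = 12281 / 12200 = 1.007 d = 24.16 h.

τ ≈ 24.2 h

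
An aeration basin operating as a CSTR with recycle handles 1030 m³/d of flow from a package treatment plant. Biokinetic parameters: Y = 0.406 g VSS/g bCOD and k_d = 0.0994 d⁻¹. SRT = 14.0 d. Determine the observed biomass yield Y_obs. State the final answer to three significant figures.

Y_obs ≈ 0.170 g VSS/g bCOD

Correct the yield for decay: Y_obs = Y/(1 + k_d θ_c) = 0.406 / (1 + 0.0994 × 14.0) = 0.406 / 2.392 = 0.1698.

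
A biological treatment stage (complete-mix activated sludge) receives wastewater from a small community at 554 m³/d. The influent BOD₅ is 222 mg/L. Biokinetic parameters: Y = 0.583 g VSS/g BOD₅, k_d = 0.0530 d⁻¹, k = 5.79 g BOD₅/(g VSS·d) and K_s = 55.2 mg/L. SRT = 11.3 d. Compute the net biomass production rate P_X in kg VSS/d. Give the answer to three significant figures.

P_X ≈ 44.4 kg VSS/d

For a completely mixed reactor with recycle the Lawrence–McCarty relation gives S = K_s·(1 + k_d·θ_c) / [θ_c·(Y·k − k_d) − 1] = 55.2 × (1 + 0.0530 × 11.3) / [11.3 × (0.583 × 5.79 − 0.0530) − 1] = 88.26 / 36.55 = 2.415 mg/L.
The observed yield is Y_obs = Y/(1 + k_d·θ_c) = 0.583 / (1 + 0.0530 × 11.3) = 0.583 / 1.599 = 0.3646 g VSS per g BOD₅ removed.
Mass of BOD₅ removed per day: Q(S₀ − S) = 554 × 219.6 g/m³ = 121.6 kg/d.
So the net sludge growth is P_X = 0.3646 × 121.6 = 44.36 kg VSS/d.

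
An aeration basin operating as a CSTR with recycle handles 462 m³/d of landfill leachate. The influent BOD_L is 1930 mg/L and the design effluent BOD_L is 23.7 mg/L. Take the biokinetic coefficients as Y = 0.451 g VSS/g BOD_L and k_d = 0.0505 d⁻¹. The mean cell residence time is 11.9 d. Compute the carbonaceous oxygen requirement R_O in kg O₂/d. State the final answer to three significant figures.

Correct the yield for decay: Y_obs = Y/(1 + k_d θ_c) = 0.451 / (1 + 0.0505 × 11.9) = 0.451 / 1.601 = 0.2817.
Q·(S₀ − S) = 462 × (1930 − 23.7) × 10⁻³ = 880.7 kg/d removed.
Net sludge production P_X = 0.2817 × 880.7 = 248.1 kg VSS/d.
Carbonaceous O₂ demand = substrate oxidised − cell-mass equivalent = 880.7 − 1.42 × 248.1 = 528.4 kg O₂/d.

R_O ≈ 528 kg O₂/d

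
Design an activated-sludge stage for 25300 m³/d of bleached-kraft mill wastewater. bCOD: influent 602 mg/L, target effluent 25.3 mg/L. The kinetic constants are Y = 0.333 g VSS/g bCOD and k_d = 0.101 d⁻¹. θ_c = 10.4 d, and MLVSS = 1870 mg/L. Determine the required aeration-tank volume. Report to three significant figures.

V ≈ 13200 m³

Steady-state biomass mass balance: V·X·(1 + k_d·θ_c) = Y·Q·(S₀ − S)·θ_c, so V = 0.333 × 25300 × (602 − 25.3) × 10.4 / [1870 × (1 + 0.101 × 10.4)] = 5.05×10^7 / 3834 = 13179 m³.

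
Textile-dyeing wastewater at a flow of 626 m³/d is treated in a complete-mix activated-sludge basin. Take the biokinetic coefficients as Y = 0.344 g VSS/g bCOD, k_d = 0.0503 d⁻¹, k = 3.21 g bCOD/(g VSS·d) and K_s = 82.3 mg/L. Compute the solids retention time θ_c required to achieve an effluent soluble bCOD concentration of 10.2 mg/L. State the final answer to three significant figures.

From 1/θ_c = Y·k·S/(K_s + S) − k_d: Y·k·S/(K_s+S) = 0.344 × 3.21 × 10.2 / (82.3 + 10.2) = 0.1218 d⁻¹.
Then 1/θ_c = μ − k_d = 0.1218 − 0.0503 = 0.07146 d⁻¹, giving θ_c = 13.99 d.

θ_c ≈ 14.0 d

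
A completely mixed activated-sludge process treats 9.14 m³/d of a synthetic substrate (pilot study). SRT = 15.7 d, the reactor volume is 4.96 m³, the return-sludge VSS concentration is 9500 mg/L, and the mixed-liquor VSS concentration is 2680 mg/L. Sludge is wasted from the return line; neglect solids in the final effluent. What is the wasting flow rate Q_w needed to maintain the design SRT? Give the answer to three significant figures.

Q_w = (V·X)/(θ_c X_r) = 4.960 × 2680 / (15.7 × 9500) = 0.08912 m³/d.

Q_w ≈ 0.0891 m³/d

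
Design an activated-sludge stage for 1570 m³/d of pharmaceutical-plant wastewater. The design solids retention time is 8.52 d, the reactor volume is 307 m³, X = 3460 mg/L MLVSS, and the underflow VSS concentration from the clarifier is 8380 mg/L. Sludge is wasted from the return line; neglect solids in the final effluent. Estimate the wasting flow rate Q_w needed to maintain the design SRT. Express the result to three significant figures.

Wasting from the return line (neglecting effluent solids): Q_w = V·X / (θ_c·X_r) = 307.0 × 3460 / (8.52 × 8380) = 14.88 m³/d.

Q_w ≈ 14.9 m³/d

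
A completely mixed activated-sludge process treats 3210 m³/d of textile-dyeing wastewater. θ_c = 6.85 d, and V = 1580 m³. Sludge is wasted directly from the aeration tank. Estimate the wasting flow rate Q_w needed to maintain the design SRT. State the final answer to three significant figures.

With mixed-liquor wasting, θ_c = V/Q_w, so Q_w = V/θ_c = 1580/6.85 = 230.7 m³/d.

Q_w ≈ 231 m³/d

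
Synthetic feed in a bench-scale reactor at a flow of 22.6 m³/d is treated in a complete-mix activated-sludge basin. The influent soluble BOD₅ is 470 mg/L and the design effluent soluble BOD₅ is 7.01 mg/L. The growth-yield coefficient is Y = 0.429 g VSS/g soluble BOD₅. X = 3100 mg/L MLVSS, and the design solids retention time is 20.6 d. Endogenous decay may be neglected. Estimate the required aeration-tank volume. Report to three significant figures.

V ≈ 29.8 m³

Biomass mass balance (decay neglected): V·X = Y·Q·(S₀ − S)·θ_c, so V = 0.429 × 22.6 × (470 − 7.01) × 20.6 / 3100 = 29.83 m³.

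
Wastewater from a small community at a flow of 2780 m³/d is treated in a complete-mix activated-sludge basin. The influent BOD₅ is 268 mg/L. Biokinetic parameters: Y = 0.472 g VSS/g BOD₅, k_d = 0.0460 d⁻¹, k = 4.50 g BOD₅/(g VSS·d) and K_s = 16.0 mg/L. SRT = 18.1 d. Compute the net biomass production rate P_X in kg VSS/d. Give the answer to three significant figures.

For a completely mixed reactor with recycle the Lawrence–McCarty relation gives S = K_s·(1 + k_d·θ_c) / [θ_c·(Y·k − k_d) − 1] = 16.0 × (1 + 0.0460 × 18.1) / [18.1 × (0.472 × 4.50 − 0.0460) − 1] = 29.32 / 36.61 = 0.8009 mg/L.
Correct the yield for decay: Y_obs = Y/(1 + k_d θ_c) = 0.472 / (1 + 0.0460 × 18.1) = 0.472 / 1.833 = 0.2576.
Q·(S₀ − S) = 2780 × (268 − 0.801) × 10⁻³ = 742.8 kg/d removed.
Net biomass production P_X = Y_obs × Q·(S₀ − S) = 0.2576 × 742.8 = 191.3 kg VSS/d.

P_X ≈ 191 kg VSS/d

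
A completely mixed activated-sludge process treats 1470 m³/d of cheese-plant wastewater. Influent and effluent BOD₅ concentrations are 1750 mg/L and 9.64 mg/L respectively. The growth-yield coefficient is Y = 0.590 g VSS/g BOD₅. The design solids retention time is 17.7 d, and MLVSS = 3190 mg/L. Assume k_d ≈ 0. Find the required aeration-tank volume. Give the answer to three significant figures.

Biomass mass balance (decay neglected): V·X = Y·Q·(S₀ − S)·θ_c, so V = 0.590 × 1470 × (1750 − 9.64) × 17.7 / 3190 = 8375 m³.

V ≈ 8380 m³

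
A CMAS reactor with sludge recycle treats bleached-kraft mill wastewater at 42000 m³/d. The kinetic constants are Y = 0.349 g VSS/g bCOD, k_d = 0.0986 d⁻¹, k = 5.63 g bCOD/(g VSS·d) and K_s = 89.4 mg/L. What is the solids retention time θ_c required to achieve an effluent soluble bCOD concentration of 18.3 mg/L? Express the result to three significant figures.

From 1/θ_c = Y·k·S/(K_s + S) − k_d: Y·k·S/(K_s+S) = 0.349 × 5.63 × 18.3 / (89.4 + 18.3) = 0.3339 d⁻¹.
Then 1/θ_c = μ − k_d = 0.3339 − 0.0986 = 0.2353 d⁻¹, giving θ_c = 4.251 d.

θ_c ≈ 4.25 d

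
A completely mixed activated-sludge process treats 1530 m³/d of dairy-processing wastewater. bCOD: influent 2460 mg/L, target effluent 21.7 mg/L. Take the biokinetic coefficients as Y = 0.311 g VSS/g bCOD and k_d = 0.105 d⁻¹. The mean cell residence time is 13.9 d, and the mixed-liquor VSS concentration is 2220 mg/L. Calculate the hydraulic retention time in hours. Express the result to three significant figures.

From the SRT design equation V = Y Q (S₀−S) θ_c / [X (1 + k_d θ_c)] = 0.311 × 1530 × (2460 − 21.7) × 13.9 / [2220 × (1 + 0.105 × 13.9)] = 1.61×10^7 / 5460 = 2954 m³.
HRT = V/Q = 2954 m³ / 1530 m³·d⁻¹ = 1.930 d × 24 = 46.33 h.

τ ≈ 46.3 h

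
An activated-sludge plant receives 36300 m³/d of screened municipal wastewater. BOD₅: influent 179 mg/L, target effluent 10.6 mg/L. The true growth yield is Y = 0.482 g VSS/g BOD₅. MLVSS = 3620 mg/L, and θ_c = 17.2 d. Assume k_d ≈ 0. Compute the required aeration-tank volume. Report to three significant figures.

V ≈ 14000 m³

V·X = Y·Q·ΔS·θ_c gives V = 0.482 × 36300 × (179 − 10.6) × 17.2 / 3620 = 14000 m³.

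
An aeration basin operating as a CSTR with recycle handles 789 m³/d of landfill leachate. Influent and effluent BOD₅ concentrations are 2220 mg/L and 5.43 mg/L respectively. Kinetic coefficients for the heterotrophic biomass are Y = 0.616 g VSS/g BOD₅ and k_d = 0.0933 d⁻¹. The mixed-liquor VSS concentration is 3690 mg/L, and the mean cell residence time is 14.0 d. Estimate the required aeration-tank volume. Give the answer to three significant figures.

Steady-state biomass mass balance: V·X·(1 + k_d·θ_c) = Y·Q·(S₀ − S)·θ_c, so V = 0.616 × 789 × (2220 − 5.43) × 14.0 / [3690 × (1 + 0.0933 × 14.0)] = 1.51×10^7 / 8510 = 1771 m³.

V ≈ 1770 m³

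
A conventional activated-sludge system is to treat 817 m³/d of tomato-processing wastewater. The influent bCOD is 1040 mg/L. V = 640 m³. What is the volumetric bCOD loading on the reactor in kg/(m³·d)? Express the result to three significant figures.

L_v = Q S₀ / V = 817 × 1040 × 10⁻³ / 640.0 = 1.328 kg/(m³·d).

L_v ≈ 1.33 kg bCOD/(m³·d)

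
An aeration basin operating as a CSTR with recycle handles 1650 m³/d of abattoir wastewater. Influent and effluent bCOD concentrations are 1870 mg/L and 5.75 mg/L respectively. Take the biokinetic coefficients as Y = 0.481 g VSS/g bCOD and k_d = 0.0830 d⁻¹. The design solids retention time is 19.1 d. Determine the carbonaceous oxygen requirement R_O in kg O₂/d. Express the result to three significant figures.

R_O ≈ 2260 kg O₂/d

Correct the yield for decay: Y_obs = Y/(1 + k_d θ_c) = 0.481 / (1 + 0.0830 × 19.1) = 0.481 / 2.585 = 0.1861.
Mass of bCOD removed per day: Q(S₀ − S) = 1650 × 1864 g/m³ = 3076 kg/d.
Net sludge production P_X = 0.1861 × 3076 = 572.3 kg VSS/d.
Carbonaceous O₂ demand = substrate oxidised − cell-mass equivalent = 3076 − 1.42 × 572.3 = 2263 kg O₂/d.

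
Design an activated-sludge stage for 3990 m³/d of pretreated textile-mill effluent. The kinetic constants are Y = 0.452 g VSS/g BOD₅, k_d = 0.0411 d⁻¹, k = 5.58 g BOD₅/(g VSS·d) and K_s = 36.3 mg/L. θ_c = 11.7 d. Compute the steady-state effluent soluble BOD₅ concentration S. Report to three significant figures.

Effluent substrate depends only on kinetics and SRT: S = K_s(1 + k_d θ_c) / [θ_c(Yk − k_d) − 1] = 36.3 × (1 + 0.0411 × 11.7) / [11.7 × (0.452 × 5.58 − 0.0411) − 1] = 53.76 / 28.03 = 1.918 mg/L.

S ≈ 1.92 mg/L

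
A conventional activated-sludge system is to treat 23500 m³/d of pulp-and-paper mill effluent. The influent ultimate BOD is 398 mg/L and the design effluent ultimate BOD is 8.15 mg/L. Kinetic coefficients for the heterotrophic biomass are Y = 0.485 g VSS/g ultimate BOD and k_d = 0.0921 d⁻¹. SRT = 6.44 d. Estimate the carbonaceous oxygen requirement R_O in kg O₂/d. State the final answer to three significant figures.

Correct the yield for decay: Y_obs = Y/(1 + k_d θ_c) = 0.485 / (1 + 0.0921 × 6.44) = 0.485 / 1.593 = 0.3044.
ΔS = 398 − 8.15 = 389.9 mg/L, so the substrate removal rate is 23500 × 389.9/1000 = 9161 kg ultimate BOD/d.
Net sludge production P_X = 0.3044 × 9161 = 2789 kg VSS/d.
R_O = Q·(S₀ − S) − 1.42·P_X = 9161 − 1.42 × 2789 = 5201 kg O₂/d.

R_O ≈ 5200 kg O₂/d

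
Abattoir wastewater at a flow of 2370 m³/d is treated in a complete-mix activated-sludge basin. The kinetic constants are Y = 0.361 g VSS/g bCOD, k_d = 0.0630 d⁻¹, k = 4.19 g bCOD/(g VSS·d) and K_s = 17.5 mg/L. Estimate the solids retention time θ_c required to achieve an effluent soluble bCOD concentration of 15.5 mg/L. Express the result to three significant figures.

θ_c ≈ 1.54 d

Specific growth rate at S = 15.5 mg/L: μ = YkS/(K_s+S) = 0.361·4.19·15.5/(17.5+15.5) = 0.7105 d⁻¹.
θ_c = 1/(μ − k_d) = 1/(0.7105 − 0.0630) = 1/0.6475 = 1.544 d.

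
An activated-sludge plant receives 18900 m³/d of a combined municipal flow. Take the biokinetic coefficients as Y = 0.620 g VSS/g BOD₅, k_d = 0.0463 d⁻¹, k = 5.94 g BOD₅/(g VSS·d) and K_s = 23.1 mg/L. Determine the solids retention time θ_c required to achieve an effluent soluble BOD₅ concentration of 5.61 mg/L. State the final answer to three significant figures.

θ_c ≈ 1.49 d

At the target effluent, Y k S/(K_s+S) = 0.620×5.94×5.61/28.71 = 0.7196 d⁻¹.
1/θ_c = 0.7196 − 0.0463 = 0.6733 d⁻¹, so θ_c = 1.485 d.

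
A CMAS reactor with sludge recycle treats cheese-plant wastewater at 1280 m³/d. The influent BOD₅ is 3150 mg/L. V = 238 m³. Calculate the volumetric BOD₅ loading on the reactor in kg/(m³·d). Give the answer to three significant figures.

L_v ≈ 16.9 kg BOD₅/(m³·d)

L_v = Q S₀ / V = 1280 × 3150 × 10⁻³ / 238.0 = 16.94 kg/(m³·d).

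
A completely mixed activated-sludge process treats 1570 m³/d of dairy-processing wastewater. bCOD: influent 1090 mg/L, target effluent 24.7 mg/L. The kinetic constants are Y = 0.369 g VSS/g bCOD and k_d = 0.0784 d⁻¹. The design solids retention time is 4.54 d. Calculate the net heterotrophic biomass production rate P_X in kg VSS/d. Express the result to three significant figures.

The observed yield is Y_obs = Y/(1 + k_d·θ_c) = 0.369 / (1 + 0.0784 × 4.54) = 0.369 / 1.356 = 0.2721 g VSS per g bCOD removed.
Mass of bCOD removed per day: Q(S₀ − S) = 1570 × 1065 g/m³ = 1673 kg/d.
Biomass produced: P_X = Y_obs·Q·ΔS = 0.2721 × 1673 ≈ 455.2 kg VSS/d.

P_X ≈ 455 kg VSS/d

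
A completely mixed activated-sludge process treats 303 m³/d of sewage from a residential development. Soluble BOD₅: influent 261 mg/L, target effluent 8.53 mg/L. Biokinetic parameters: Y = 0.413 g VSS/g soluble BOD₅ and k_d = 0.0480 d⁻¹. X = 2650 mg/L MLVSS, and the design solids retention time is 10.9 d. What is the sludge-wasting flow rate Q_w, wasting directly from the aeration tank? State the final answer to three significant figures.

Q_w ≈ 7.83 m³/d

From the SRT design equation V = Y Q (S₀−S) θ_c / [X (1 + k_d θ_c)] = 0.413 × 303 × (261 − 8.53) × 10.9 / [2650 × (1 + 0.0480 × 10.9)] = 3.44×10^5 / 4036 = 85.32 m³.
For wasting at MLVSS concentration, Q_w = V/θ_c = 85.32/10.9 = 7.827 m³/d.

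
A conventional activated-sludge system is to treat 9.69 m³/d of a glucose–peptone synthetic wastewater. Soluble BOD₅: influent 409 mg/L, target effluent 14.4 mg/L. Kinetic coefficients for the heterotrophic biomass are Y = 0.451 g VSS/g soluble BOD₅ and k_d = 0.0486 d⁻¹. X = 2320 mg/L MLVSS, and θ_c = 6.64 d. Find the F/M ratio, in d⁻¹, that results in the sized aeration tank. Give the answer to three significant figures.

F/M ≈ 0.458 d⁻¹

From the SRT design equation V = Y Q (S₀−S) θ_c / [X (1 + k_d θ_c)] = 0.451 × 9.69 × (409 − 14.4) × 6.64 / [2320 × (1 + 0.0486 × 6.64)] = 1.15×10^4 / 3069 = 3.731 m³.
Food-to-microorganism ratio F/M = Q S₀ / (V X) = 9.69 × 409 / (3.731 × 2320) = 0.4578 d⁻¹.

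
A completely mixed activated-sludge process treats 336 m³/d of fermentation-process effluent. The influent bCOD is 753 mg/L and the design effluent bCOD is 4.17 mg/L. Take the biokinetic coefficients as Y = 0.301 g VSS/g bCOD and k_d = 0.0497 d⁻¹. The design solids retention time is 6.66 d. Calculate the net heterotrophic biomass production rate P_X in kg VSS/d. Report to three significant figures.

Observed yield with endogenous decay: Y_obs = Y / (1 + k_d·θ_c) = 0.301 / (1 + 0.0497 × 6.66) = 0.301 / 1.331 = 0.2261 g VSS/g bCOD.
ΔS = 753 − 4.17 = 748.8 mg/L, so the substrate removal rate is 336 × 748.8/1000 = 251.6 kg bCOD/d.
Biomass produced: P_X = Y_obs·Q·ΔS = 0.2261 × 251.6 ≈ 56.90 kg VSS/d.

P_X ≈ 56.9 kg VSS/d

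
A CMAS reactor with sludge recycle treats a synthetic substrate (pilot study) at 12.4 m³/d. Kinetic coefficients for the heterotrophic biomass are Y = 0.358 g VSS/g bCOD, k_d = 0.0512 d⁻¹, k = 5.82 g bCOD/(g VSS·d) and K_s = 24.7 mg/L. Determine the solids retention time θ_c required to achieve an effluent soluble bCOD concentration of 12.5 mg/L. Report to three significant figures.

θ_c ≈ 1.54 d

Specific growth rate at S = 12.5 mg/L: μ = YkS/(K_s+S) = 0.358·5.82·12.5/(24.7+12.5) = 0.7001 d⁻¹.
θ_c = 1/(μ − k_d) = 1/(0.7001 − 0.0512) = 1/0.6489 = 1.541 d.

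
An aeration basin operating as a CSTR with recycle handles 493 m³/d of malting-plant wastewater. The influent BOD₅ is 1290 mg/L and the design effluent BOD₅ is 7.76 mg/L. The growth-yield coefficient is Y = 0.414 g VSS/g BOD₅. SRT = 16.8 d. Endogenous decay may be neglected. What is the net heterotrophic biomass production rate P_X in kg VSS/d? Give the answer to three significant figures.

Since k_d ≈ 0, Y_obs = Y = 0.414 g VSS/g BOD₅.
ΔS = 1290 − 7.76 = 1282 mg/L, so the substrate removal rate is 493 × 1282/1000 = 632.1 kg BOD₅/d.
P_X = Y_obs · Q(S₀ − S) = 0.4140 × 632.1 = 261.7 kg VSS/d.

P_X ≈ 262 kg VSS/d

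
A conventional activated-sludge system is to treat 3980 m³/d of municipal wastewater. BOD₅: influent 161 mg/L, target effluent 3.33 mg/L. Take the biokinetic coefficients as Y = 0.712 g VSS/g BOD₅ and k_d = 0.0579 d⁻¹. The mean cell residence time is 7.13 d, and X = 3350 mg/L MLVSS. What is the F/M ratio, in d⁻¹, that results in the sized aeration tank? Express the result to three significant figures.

From the SRT design equation V = Y Q (S₀−S) θ_c / [X (1 + k_d θ_c)] = 0.712 × 3980 × (161 − 3.33) × 7.13 / [3350 × (1 + 0.0579 × 7.13)] = 3.19×10^6 / 4733 = 673.1 m³.
Food-to-microorganism ratio F/M = Q S₀ / (V X) = 3980 × 161 / (673.1 × 3350) = 0.2842 d⁻¹.

F/M ≈ 0.284 d⁻¹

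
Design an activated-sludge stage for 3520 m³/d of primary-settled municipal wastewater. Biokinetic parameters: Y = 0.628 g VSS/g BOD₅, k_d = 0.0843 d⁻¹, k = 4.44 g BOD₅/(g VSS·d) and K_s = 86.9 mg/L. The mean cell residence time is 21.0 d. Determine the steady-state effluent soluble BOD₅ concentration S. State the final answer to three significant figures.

S ≈ 4.32 mg/L

Effluent substrate depends only on kinetics and SRT: S = K_s(1 + k_d θ_c) / [θ_c(Yk − k_d) − 1] = 86.9 × (1 + 0.0843 × 21.0) / [21.0 × (0.628 × 4.44 − 0.0843) − 1] = 240.7 / 55.78 = 4.316 mg/L.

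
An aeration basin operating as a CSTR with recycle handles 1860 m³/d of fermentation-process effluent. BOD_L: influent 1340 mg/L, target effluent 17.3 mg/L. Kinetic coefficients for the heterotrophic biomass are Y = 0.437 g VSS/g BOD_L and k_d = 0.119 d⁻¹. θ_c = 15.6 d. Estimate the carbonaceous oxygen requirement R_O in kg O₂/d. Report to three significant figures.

R_O ≈ 1930 kg O₂/d

The observed yield is Y_obs = Y/(1 + k_d·θ_c) = 0.437 / (1 + 0.119 × 15.6) = 0.437 / 2.856 = 0.1530 g VSS per g BOD_L removed.
Q·(S₀ − S) = 1860 × (1340 − 17.3) × 10⁻³ = 2460 kg/d removed.
Biomass synthesised: P_X = Y_obs × 2460 = 376.4 kg VSS/d.
R_O = Q·ΔS − 1.42 P_X = 2460 − 534.5 = 1926 kg O₂/d.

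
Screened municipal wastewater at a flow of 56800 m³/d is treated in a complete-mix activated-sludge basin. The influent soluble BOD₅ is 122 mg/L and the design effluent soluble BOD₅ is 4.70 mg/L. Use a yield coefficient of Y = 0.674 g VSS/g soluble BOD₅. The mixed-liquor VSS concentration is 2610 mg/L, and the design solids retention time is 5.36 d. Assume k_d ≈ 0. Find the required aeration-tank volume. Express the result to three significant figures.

Biomass mass balance (decay neglected): V·X = Y·Q·(S₀ − S)·θ_c, so V = 0.674 × 56800 × (122 − 4.70) × 5.36 / 2610 = 9222 m³.

V ≈ 9220 m³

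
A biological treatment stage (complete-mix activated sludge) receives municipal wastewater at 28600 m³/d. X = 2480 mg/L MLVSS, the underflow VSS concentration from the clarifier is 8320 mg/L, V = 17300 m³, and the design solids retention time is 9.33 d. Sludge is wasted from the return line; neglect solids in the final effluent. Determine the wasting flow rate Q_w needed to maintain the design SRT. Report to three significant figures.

θ_c = V·X/(Q_w·X_r) when wasting from the recycle, so Q_w = V·X/(θ_c·X_r) = 17300 × 2480 / (9.33 × 8320) = 552.7 m³/d.

Q_w ≈ 553 m³/d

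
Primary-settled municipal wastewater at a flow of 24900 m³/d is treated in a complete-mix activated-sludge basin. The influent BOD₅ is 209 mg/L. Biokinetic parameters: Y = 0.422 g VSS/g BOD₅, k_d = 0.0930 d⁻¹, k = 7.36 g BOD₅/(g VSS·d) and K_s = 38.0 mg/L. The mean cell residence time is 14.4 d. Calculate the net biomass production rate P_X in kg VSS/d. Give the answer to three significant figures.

P_X ≈ 929 kg VSS/d

For a completely mixed reactor with recycle the Lawrence–McCarty relation gives S = K_s·(1 + k_d·θ_c) / [θ_c·(Y·k − k_d) − 1] = 38.0 × (1 + 0.0930 × 14.4) / [14.4 × (0.422 × 7.36 − 0.0930) − 1] = 88.89 / 42.39 = 2.097 mg/L.
Correct the yield for decay: Y_obs = Y/(1 + k_d θ_c) = 0.422 / (1 + 0.0930 × 14.4) = 0.422 / 2.339 = 0.1804.
Q·(S₀ − S) = 24900 × (209 − 2.10) × 10⁻³ = 5152 kg/d removed.
Biomass produced: P_X = Y_obs·Q·ΔS = 0.1804 × 5152 ≈ 929.4 kg VSS/d.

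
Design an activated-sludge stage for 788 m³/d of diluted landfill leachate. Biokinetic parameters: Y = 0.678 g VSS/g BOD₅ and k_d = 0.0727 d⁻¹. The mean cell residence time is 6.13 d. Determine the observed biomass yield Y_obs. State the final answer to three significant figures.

Y_obs = Y / (1 + k_d θ_c) = 0.678 / (1 + 0.0727 × 6.13) = 0.678 / 1.446 = 0.4690.

Y_obs ≈ 0.469 g VSS/g BOD₅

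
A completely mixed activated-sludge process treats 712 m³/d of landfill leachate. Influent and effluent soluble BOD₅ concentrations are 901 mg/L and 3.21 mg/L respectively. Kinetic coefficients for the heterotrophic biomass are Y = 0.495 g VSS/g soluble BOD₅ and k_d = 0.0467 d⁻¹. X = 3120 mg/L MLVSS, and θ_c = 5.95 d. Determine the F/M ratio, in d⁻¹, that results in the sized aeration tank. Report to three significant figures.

From the SRT design equation V = Y Q (S₀−S) θ_c / [X (1 + k_d θ_c)] = 0.495 × 712 × (901 − 3.21) × 5.95 / [3120 × (1 + 0.0467 × 5.95)] = 1.88×10^6 / 3987 = 472.2 m³.
F/M = applied load / biomass = Q·S₀/(V·X) = 712 × 901 / (472.2 × 3120) = 0.4354 d⁻¹.

F/M ≈ 0.435 d⁻¹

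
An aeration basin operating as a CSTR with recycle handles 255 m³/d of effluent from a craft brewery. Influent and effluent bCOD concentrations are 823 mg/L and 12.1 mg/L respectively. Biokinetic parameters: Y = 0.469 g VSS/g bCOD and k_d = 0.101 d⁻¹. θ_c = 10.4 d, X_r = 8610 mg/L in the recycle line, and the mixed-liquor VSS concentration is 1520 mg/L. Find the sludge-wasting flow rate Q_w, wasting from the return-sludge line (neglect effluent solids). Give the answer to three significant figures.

Steady-state biomass mass balance: V·X·(1 + k_d·θ_c) = Y·Q·(S₀ − S)·θ_c, so V = 0.469 × 255 × (823 − 12.1) × 10.4 / [1520 × (1 + 0.101 × 10.4)] = 1.01×10^6 / 3117 = 323.6 m³.
Q_w = (V·X)/(θ_c X_r) = 323.6 × 1520 / (10.4 × 8610) = 5.493 m³/d.

Q_w ≈ 5.49 m³/d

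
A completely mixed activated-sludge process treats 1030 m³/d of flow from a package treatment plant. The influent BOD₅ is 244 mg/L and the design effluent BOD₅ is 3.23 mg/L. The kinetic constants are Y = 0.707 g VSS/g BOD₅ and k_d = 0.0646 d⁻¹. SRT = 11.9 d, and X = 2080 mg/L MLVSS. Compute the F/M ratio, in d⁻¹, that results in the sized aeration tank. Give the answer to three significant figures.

From the SRT design equation V = Y Q (S₀−S) θ_c / [X (1 + k_d θ_c)] = 0.707 × 1030 × (244 − 3.23) × 11.9 / [2080 × (1 + 0.0646 × 11.9)] = 2.09×10^6 / 3679 = 567.1 m³.
Food-to-microorganism ratio F/M = Q S₀ / (V X) = 1030 × 244 / (567.1 × 2080) = 0.2131 d⁻¹.

F/M ≈ 0.213 d⁻¹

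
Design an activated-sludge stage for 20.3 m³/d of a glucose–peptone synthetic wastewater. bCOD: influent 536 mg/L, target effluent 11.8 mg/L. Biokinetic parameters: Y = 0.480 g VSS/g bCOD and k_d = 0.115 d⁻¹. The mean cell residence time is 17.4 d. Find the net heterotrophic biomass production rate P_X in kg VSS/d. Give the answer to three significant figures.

The observed yield is Y_obs = Y/(1 + k_d·θ_c) = 0.480 / (1 + 0.115 × 17.4) = 0.480 / 3.001 = 0.1599 g VSS per g bCOD removed.
Substrate removed = Q·(S₀ − S) = 20.3 m³/d × (536 − 11.8) g/m³ = 1.06×10^4 g/d = 10.64 kg/d.
Net biomass production P_X = Y_obs × Q·(S₀ − S) = 0.1599 × 10.64 = 1.702 kg VSS/d.

P_X ≈ 1.70 kg VSS/d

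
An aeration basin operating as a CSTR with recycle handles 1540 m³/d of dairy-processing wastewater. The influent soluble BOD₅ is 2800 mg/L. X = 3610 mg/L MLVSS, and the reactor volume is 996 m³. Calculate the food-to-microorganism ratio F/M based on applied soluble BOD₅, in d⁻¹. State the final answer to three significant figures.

F/M = applied load / biomass = Q·S₀/(V·X) = 1540 × 2800 / (996.0 × 3610) = 1.199 d⁻¹.

F/M ≈ 1.20 d⁻¹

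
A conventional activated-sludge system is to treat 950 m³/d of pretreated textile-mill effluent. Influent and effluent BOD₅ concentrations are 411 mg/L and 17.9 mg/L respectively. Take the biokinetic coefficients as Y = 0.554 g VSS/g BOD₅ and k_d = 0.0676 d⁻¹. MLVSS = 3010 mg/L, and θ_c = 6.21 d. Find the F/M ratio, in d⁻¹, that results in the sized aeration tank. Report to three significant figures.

Rearranging the biomass balance for a CMAS with decay, V = Y·Q·ΔS·θ_c / [X·(1+k_d θ_c)] = 0.554 × 950 × (411 − 17.9) × 6.21 / [3010 × (1 + 0.0676 × 6.21)] = 1.28×10^6 / 4274 = 300.6 m³.
Food-to-microorganism ratio F/M = Q S₀ / (V X) = 950 × 411 / (300.6 × 3010) = 0.4315 d⁻¹.

F/M ≈ 0.431 d⁻¹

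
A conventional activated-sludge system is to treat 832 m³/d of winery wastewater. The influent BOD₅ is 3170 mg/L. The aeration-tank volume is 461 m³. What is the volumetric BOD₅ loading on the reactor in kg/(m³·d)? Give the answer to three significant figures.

L_v = Q S₀ / V = 832 × 3170 × 10⁻³ / 461.0 = 5.721 kg/(m³·d).

L_v ≈ 5.72 kg BOD₅/(m³·d)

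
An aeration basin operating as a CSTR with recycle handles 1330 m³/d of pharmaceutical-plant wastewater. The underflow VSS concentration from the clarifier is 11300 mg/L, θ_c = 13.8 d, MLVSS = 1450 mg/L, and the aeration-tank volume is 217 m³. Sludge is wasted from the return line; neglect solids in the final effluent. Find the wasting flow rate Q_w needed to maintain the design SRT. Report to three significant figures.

Q_w ≈ 2.02 m³/d

Wasting from the return line (neglecting effluent solids): Q_w = V·X / (θ_c·X_r) = 217.0 × 1450 / (13.8 × 11300) = 2.018 m³/d.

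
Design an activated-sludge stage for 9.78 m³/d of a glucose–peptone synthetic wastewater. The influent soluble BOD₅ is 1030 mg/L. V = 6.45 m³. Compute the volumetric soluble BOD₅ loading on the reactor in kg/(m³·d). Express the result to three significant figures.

L_v ≈ 1.56 kg soluble BOD₅/(m³·d)

Volumetric loading L_v = Q·S₀ / V = 9.78 × 1030 g/m³ / 6.450 m³ = 1562 g/(m³·d) = 1.562 kg soluble BOD₅/(m³·d).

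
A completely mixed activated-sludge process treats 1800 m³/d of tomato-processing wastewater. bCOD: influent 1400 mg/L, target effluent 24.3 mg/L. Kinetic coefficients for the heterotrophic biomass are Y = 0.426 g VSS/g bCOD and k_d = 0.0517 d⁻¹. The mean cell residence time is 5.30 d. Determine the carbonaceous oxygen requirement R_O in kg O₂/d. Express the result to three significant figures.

R_O ≈ 1300 kg O₂/d

Correct the yield for decay: Y_obs = Y/(1 + k_d θ_c) = 0.426 / (1 + 0.0517 × 5.30) = 0.426 / 1.274 = 0.3344.
Mass of bCOD removed per day: Q(S₀ − S) = 1800 × 1376 g/m³ = 2476 kg/d.
Biomass synthesised: P_X = Y_obs × 2476 = 828.0 kg VSS/d.
R_O = Q·(S₀ − S) − 1.42·P_X = 2476 − 1.42 × 828.0 = 1300 kg O₂/d.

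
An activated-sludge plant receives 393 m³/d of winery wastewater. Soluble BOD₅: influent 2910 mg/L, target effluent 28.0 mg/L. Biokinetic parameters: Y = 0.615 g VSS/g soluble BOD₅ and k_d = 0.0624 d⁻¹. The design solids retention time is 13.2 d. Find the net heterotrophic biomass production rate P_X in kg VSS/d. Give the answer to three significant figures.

The observed yield is Y_obs = Y/(1 + k_d·θ_c) = 0.615 / (1 + 0.0624 × 13.2) = 0.615 / 1.824 = 0.3372 g VSS per g soluble BOD₅ removed.
ΔS = 2910 − 28.0 = 2882 mg/L, so the substrate removal rate is 393 × 2882/1000 = 1133 kg soluble BOD₅/d.
Biomass produced: P_X = Y_obs·Q·ΔS = 0.3372 × 1133 ≈ 382.0 kg VSS/d.

P_X ≈ 382 kg VSS/d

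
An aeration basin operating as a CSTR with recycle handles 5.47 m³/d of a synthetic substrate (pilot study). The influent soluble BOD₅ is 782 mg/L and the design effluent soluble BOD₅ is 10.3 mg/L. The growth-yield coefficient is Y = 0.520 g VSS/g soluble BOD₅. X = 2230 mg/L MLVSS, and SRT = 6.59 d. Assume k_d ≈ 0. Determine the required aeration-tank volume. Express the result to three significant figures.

V·X = Y·Q·ΔS·θ_c gives V = 0.520 × 5.47 × (782 − 10.3) × 6.59 / 2230 = 6.487 m³.

V ≈ 6.49 m³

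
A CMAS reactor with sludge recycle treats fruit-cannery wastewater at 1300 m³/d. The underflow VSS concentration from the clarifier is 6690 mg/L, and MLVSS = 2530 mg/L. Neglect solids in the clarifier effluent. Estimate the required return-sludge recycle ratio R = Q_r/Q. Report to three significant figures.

R ≈ 0.608

Mass balance around the secondary clarifier (neglecting effluent solids): R = X / (X_r − X) = 2530 / (6690 − 2530) = 0.6082.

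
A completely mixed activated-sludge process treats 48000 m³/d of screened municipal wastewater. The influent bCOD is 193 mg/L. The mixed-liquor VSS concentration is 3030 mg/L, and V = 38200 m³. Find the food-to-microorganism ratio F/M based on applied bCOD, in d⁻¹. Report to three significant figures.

F/M ≈ 0.0800 d⁻¹

Food-to-microorganism ratio F/M = Q S₀ / (V X) = 48000 × 193 / (38200 × 3030) = 0.08004 d⁻¹.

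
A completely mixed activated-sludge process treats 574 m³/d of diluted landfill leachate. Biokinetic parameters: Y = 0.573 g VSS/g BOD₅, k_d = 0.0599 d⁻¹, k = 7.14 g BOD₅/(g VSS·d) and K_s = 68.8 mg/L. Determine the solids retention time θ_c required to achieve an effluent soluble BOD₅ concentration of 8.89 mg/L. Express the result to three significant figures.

θ_c ≈ 2.45 d

From 1/θ_c = Y·k·S/(K_s + S) − k_d: Y·k·S/(K_s+S) = 0.573 × 7.14 × 8.89 / (68.8 + 8.89) = 0.4682 d⁻¹.
1/θ_c = 0.4682 − 0.0599 = 0.4083 d⁻¹, so θ_c = 2.449 d.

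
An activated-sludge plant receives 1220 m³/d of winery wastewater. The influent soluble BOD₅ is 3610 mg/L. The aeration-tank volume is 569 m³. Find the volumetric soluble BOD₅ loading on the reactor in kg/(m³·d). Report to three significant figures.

L_v ≈ 7.74 kg soluble BOD₅/(m³·d)

Applied soluble BOD₅ load per unit volume = Q·S₀/V = (1220 × 3610/1000)/569.0 = 7.740 kg soluble BOD₅·m⁻³·d⁻¹.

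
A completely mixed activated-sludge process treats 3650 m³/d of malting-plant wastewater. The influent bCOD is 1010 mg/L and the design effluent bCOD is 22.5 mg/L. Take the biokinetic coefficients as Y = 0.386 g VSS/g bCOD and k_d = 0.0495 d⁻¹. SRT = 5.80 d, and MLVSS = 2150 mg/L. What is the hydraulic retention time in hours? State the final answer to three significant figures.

Rearranging the biomass balance for a CMAS with decay, V = Y·Q·ΔS·θ_c / [X·(1+k_d θ_c)] = 0.386 × 3650 × (1010 − 22.5) × 5.80 / [2150 × (1 + 0.0495 × 5.80)] = 8.07×10^6 / 2767 = 2916 m³.
τ = V/Q = 2916/3650 = 0.7989 d, or 19.17 h.

τ ≈ 19.2 h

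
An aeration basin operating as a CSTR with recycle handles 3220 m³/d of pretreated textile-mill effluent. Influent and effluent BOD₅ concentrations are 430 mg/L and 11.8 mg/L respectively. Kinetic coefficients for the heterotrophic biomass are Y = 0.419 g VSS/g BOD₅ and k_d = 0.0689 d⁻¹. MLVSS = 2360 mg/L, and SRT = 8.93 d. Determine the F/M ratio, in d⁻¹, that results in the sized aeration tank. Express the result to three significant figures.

F/M ≈ 0.444 d⁻¹

Steady-state biomass mass balance: V·X·(1 + k_d·θ_c) = Y·Q·(S₀ − S)·θ_c, so V = 0.419 × 3220 × (430 − 11.8) × 8.93 / [2360 × (1 + 0.0689 × 8.93)] = 5.04×10^6 / 3812 = 1322 m³.
Food-to-microorganism ratio F/M = Q S₀ / (V X) = 3220 × 430 / (1322 × 2360) = 0.4439 d⁻¹.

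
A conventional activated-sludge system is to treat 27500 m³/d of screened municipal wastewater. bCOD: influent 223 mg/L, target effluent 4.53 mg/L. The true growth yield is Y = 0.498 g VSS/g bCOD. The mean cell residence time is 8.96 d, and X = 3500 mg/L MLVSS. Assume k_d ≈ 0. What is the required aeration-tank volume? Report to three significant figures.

With k_d = 0 the design equation reduces to V = Y Q (S₀−S) θ_c / X = 0.498 × 27500 × (223 − 4.53) × 8.96 / 3500 = 7659 m³.

V ≈ 7660 m³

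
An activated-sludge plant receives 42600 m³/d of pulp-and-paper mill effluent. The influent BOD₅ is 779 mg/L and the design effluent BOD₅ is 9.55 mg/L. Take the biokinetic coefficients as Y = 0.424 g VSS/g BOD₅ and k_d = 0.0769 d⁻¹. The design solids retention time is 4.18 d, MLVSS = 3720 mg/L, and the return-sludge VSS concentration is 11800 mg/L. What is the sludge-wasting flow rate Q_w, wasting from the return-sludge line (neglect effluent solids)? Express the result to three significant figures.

Q_w ≈ 891 m³/d

From the SRT design equation V = Y Q (S₀−S) θ_c / [X (1 + k_d θ_c)] = 0.424 × 42600 × (779 − 9.55) × 4.18 / [3720 × (1 + 0.0769 × 4.18)] = 5.81×10^7 / 4916 = 11818 m³.
Wasting from the return line (neglecting effluent solids): Q_w = V·X / (θ_c·X_r) = 11818 × 3720 / (4.18 × 11800) = 891.3 m³/d.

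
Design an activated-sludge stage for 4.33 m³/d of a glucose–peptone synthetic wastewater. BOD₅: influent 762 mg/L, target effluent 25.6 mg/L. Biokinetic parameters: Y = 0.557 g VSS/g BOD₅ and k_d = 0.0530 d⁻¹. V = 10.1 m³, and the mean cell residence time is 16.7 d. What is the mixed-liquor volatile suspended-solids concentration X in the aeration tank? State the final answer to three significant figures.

X = Y·Q·ΔS·θ_c / [V·(1 + k_d θ_c)] = 0.557 × 4.33 × (762 − 25.6) × 16.7 / [10.1 × (1 + 0.0530 × 16.7)] = 1558 mg/L.

X ≈ 1560 mg/L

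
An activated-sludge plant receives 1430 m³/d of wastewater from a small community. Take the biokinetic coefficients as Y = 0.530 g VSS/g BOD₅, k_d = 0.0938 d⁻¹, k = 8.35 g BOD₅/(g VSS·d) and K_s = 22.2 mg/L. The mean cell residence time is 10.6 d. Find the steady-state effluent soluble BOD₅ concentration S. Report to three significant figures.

S ≈ 0.986 mg/L

From the Monod/SRT balance for a CMAS, S = K_s·(1+k_d θ_c)/[θ_c·(Y k − k_d) − 1] = 22.2 × (1 + 0.0938 × 10.6) / [10.6 × (0.530 × 8.35 − 0.0938) − 1] = 44.27 / 44.92 = 0.9857 mg/L.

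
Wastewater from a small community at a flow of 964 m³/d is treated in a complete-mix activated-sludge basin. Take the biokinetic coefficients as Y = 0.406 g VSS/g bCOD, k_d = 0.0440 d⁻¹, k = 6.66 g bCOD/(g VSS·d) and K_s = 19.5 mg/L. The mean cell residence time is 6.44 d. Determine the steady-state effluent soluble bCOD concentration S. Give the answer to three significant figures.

S ≈ 1.55 mg/L

For a completely mixed reactor with recycle the Lawrence–McCarty relation gives S = K_s·(1 + k_d·θ_c) / [θ_c·(Y·k − k_d) − 1] = 19.5 × (1 + 0.0440 × 6.44) / [6.44 × (0.406 × 6.66 − 0.0440) − 1] = 25.03 / 16.13 = 1.551 mg/L.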